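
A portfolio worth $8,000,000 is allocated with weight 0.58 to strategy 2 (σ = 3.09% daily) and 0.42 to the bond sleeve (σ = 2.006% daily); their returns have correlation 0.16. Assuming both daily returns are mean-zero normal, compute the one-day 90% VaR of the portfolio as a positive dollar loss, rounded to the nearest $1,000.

σ_p² = 0.58²·3.09² + 0.42²·2.006² + 2·0.16·0.58·0.42·3.09·2.006 = 4.4050 (%²).
σ_p = √4.4050 = 2.099%.
At 90%, z = 1.282.
VaR = 1.282 × 2.099% = 2.691%; on $8,000,000 that is $215,280.

$215,000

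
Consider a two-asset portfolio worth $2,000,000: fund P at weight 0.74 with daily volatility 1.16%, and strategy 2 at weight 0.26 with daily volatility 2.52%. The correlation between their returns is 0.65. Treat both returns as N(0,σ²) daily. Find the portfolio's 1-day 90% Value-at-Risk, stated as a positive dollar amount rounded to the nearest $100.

σ_p² = 0.74²·1.16² + 0.26²·2.52² + 2·0.65·0.74·0.26·1.16·2.52 = 1.8973 (%²).
σ_p = √1.8973 = 1.377%.
At 90%, z = 1.282.
VaR = 1.282 × 1.377% = 1.765%; on $2,000,000 that is $35,300.

$35,300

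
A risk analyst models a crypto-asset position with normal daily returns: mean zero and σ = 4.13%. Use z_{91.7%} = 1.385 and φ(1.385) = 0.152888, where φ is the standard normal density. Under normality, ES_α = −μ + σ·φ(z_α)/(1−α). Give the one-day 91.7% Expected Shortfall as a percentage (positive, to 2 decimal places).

Tail multiplier: φ(z)/(1−α) = 0.152888 / 0.083 = 1.842.
ES = 4.13% × 1.842 = 7.607%.

7.61%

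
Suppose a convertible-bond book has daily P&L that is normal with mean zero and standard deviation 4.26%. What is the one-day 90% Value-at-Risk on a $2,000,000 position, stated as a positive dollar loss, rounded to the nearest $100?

At 90% one-sided, z = 1.282.
VaR = z·σ = 1.282 × 4.26% = 5.461%.
On $2,000,000: 0.05461 × $2,000,000 = $109,220.

$109,200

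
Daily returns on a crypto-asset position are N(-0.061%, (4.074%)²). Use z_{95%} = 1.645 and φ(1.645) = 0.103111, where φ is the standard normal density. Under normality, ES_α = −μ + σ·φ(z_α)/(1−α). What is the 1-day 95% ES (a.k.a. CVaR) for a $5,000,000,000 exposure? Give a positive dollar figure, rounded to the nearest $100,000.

$423,100,000

Tail multiplier: φ(z)/(1−α) = 0.103111 / 0.05 = 2.062.
ES = −(-0.061%) + 4.074% × 2.062 = 8.462%.
On $5,000,000,000: 0.08462 × $5,000,000,000 = $423,100,000.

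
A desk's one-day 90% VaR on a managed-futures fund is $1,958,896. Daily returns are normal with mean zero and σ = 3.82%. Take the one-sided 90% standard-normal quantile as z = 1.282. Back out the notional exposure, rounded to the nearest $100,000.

$40,000,000

VaR as a fraction of value: z·σ = 1.282 × 3.82% = 4.89724%.
Position = $1,958,896 / 0.0489724 = $40,000,000.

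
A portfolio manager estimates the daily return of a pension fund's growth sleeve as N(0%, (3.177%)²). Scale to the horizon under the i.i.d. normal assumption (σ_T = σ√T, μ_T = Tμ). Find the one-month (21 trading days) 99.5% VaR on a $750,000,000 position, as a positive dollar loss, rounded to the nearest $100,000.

At 99.5%, z = 2.576.
σ_{21d} = 3.177% × √21 = 14.559%.
VaR = 2.576 × 14.559% = 37.504%.
On $750,000,000: 0.37504 × $750,000,000 = $281,280,000.

$281,300,000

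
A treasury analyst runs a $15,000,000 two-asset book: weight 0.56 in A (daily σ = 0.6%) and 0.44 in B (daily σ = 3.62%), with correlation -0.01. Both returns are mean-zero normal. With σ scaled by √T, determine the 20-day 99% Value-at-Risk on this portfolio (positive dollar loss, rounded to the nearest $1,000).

$2,535,000

σ_p = √(0.56²·0.6² + 0.44²·3.62² + 2·-0.01·0.56·0.44·0.6·3.62) = 1.625%.
σ_{20d} = 1.625% × √20 = 7.267%.
z(99%) = 2.326.
VaR = 2.326 × 7.267% = 16.903%; on $15,000,000 that is $2,535,450.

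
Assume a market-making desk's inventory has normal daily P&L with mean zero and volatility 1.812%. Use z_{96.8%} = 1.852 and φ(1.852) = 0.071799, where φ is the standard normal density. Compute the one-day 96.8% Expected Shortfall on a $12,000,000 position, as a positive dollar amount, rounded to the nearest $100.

$487,900

Tail multiplier: φ(z)/(1−α) = 0.071799 / 0.032 = 2.244.
ES = 1.812% × 2.244 = 4.066%.
On $12,000,000: 0.04066 × $12,000,000 = $487,920.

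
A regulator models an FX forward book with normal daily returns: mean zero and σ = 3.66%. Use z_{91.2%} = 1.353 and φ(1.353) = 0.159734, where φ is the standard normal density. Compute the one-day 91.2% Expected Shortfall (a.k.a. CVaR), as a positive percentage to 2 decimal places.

Tail multiplier: φ(z)/(1−α) = 0.159734 / 0.088 = 1.815.
ES = 3.66% × 1.815 = 6.643%.

6.64%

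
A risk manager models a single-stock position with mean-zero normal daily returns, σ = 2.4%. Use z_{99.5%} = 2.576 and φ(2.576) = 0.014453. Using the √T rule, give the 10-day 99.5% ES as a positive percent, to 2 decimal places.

21.94%

σ_{10d} = 2.4% × √10 = 7.589%.
ES multiplier = φ(z)/(1−α) = 0.014453/0.005 = 2.891.
ES = 7.589% × 2.891 = 21.940%.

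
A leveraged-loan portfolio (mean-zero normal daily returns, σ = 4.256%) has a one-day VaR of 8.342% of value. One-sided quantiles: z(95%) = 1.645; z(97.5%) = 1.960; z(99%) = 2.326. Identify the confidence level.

97.5%

Implied z = VaR/σ = 8.342 / 4.256 = 1.960.
This matches z(97.5%) = 1.960.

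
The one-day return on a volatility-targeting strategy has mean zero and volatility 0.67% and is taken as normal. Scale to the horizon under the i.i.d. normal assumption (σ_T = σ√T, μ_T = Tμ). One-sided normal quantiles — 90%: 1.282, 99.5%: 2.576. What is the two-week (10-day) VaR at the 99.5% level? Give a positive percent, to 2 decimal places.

σ_{10d} = 0.67% × √10 = 2.119%.
VaR = 2.576 × 2.119% = 5.459%.

5.46%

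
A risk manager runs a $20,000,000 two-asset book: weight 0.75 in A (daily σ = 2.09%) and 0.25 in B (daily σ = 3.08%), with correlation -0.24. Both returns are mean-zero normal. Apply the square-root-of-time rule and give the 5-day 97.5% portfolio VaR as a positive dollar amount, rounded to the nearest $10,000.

$1,380,000

σ_p = √(0.75²·2.09² + 0.25²·3.08² + 2·-0.24·0.75·0.25·2.09·3.08) = 1.572%.
σ_{5d} = 1.572% × √5 = 3.515%.
z(97.5%) = 1.960.
VaR = 1.960 × 3.515% = 6.889%; on $20,000,000 that is $1,377,800.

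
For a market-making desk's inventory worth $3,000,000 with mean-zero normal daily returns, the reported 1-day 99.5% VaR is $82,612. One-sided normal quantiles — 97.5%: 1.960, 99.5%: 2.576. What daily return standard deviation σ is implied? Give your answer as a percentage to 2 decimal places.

VaR as a fraction: $82,612 / $3,000,000 = 2.754%.
σ = VaR / z = 2.754% / 2.576 = 1.069%.

1.07%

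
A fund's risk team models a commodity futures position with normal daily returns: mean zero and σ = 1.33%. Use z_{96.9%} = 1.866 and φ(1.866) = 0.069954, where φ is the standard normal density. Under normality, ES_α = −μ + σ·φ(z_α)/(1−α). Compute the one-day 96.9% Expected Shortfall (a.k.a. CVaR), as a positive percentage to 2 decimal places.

3.00%

Tail multiplier: φ(z)/(1−α) = 0.069954 / 0.031 = 2.257.
ES = 1.33% × 2.257 = 3.002%.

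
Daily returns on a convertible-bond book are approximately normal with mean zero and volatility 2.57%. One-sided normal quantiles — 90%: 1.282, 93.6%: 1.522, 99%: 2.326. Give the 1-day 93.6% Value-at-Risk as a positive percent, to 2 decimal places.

3.91%

VaR = z·σ = 1.522 × 2.57% = 3.912%.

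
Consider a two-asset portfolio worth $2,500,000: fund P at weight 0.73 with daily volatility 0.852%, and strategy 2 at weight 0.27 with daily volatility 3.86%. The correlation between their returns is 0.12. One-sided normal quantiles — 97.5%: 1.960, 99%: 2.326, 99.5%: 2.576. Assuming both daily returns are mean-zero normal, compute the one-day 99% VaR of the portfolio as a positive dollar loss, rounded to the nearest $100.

$74,200

σ_p² = 0.73²·0.852² + 0.27²·3.86² + 2·0.12·0.73·0.27·0.852·3.86 = 1.6286 (%²).
σ_p = √1.6286 = 1.276%.
VaR = 2.326 × 1.276% = 2.968%; on $2,500,000 that is $74,200.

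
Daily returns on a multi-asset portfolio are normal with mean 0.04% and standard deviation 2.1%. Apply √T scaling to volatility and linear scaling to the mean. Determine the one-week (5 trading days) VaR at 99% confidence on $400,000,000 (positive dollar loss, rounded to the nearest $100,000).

$42,900,000

At 99%, z = 2.326.
σ_{5d} = 2.1% × √5 = 4.696%; μ_{5d} = 5 × 0.04% = 0.200%.
VaR = −(0.200%) + 2.326 × 4.696% = 10.723%.
On $400,000,000: 0.10723 × $400,000,000 = $42,892,000.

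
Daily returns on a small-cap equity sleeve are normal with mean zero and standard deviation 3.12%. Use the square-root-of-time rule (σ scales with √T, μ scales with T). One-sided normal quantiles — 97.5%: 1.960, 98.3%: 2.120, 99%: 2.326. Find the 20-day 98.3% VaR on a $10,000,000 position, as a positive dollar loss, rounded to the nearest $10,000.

σ_{20d} = 3.12% × √20 = 13.953%.
VaR = 2.120 × 13.953% = 29.580%.
On $10,000,000: 0.29580 × $10,000,000 = $2,958,000.

$2,960,000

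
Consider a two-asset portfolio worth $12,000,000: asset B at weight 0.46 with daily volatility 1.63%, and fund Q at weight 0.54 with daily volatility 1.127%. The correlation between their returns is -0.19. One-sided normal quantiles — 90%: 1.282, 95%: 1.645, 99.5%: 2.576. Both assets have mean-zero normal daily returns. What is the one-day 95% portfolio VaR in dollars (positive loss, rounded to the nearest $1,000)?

σ_p² = 0.46²·1.63² + 0.54²·1.127² + 2·-0.19·0.46·0.54·1.63·1.127 = 0.7592 (%²).
σ_p = √0.7592 = 0.871%.
VaR = 1.645 × 0.871% = 1.433%; on $12,000,000 that is $171,960.

$172,000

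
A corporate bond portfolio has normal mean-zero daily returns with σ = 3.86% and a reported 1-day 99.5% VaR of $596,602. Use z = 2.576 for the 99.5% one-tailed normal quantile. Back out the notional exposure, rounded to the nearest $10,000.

$6,000,000

VaR as a fraction of value: z·σ = 2.576 × 3.86% = 9.94336%.
Position = $596,602 / 0.0994336 = $6,000,004.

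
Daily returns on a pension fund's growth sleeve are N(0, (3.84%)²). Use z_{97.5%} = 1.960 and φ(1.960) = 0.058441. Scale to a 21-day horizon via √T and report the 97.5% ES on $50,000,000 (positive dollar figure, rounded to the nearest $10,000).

$20,570,000

σ_{21d} = 3.84% × √21 = 17.597%.
ES multiplier = φ(z)/(1−α) = 0.058441/0.025 = 2.338.
ES = 17.597% × 2.338 = 41.142%; on $50,000,000: $20,571,000.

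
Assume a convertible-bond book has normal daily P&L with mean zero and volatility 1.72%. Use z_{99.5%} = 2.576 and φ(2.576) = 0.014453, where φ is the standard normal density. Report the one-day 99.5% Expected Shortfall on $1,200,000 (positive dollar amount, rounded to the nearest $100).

Tail multiplier: φ(z)/(1−α) = 0.014453 / 0.005 = 2.891.
ES = 1.72% × 2.891 = 4.973%.
On $1,200,000: 0.04973 × $1,200,000 = $59,676.

$59,700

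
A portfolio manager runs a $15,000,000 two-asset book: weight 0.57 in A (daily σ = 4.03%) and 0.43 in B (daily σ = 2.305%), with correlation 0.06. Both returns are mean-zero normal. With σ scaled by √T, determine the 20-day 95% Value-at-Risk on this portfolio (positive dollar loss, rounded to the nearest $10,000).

$2,820,000

σ_p = √(0.57²·4.03² + 0.43²·2.305² + 2·0.06·0.57·0.43·4.03·2.305) = 2.556%.
σ_{20d} = 2.556% × √20 = 11.431%.
z(95%) = 1.645.
VaR = 1.645 × 11.431% = 18.804%; on $15,000,000 that is $2,820,600.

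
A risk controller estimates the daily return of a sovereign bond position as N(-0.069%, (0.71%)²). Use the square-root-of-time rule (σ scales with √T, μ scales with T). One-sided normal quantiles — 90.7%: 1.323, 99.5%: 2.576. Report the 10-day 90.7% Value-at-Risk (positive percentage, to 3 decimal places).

σ_{10d} = 0.71% × √10 = 2.245%; μ_{10d} = 10 × -0.069% = -0.690%.
VaR = −(-0.690%) + 1.323 × 2.245% = 3.660%.

3.660%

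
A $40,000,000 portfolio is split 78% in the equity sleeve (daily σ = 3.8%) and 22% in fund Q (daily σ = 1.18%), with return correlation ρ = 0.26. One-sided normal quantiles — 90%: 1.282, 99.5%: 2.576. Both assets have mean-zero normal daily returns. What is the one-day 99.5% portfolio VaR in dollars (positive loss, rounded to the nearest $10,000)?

σ_p² = 0.78²·3.8² + 0.22²·1.18² + 2·0.26·0.78·0.22·3.8·1.18 = 9.2528 (%²).
σ_p = √9.2528 = 3.042%.
VaR = 2.576 × 3.042% = 7.836%; on $40,000,000 that is $3,134,400.

$3,130,000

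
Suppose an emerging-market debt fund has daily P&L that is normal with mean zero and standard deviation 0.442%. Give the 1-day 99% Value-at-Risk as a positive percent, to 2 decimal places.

1.03%

At 99% one-sided, z = 2.326.
VaR = z·σ = 2.326 × 0.442% = 1.028%.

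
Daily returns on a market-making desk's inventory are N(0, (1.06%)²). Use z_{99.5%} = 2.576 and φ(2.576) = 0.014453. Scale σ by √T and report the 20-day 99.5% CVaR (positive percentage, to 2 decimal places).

13.70%

σ_{20d} = 1.06% × √20 = 4.740%.
ES multiplier = φ(z)/(1−α) = 0.014453/0.005 = 2.891.
ES = 4.740% × 2.891 = 13.703%.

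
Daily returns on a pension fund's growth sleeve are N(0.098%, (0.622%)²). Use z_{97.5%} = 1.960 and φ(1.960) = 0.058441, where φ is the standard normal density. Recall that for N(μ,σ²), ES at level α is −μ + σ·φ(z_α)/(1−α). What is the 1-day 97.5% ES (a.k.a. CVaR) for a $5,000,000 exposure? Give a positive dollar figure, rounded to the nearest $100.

Tail multiplier: φ(z)/(1−α) = 0.058441 / 0.025 = 2.338.
ES = −(0.098%) + 0.622% × 2.338 = 1.356%.
On $5,000,000: 0.01356 × $5,000,000 = $67,800.

$67,800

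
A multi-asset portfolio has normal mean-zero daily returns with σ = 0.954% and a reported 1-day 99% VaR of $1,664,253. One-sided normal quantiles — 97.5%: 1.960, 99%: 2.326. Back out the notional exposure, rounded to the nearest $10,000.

VaR as a fraction of value: z·σ = 2.326 × 0.954% = 2.219%.
Position = $1,664,253 / 0.02219 = $75,000,000.

$75,000,000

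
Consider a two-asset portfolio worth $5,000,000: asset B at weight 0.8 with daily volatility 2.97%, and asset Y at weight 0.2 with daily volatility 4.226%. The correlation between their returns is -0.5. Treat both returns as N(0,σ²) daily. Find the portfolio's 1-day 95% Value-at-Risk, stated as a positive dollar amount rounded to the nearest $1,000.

σ_p² = 0.8²·2.97² + 0.2²·4.226² + 2·-0.5·0.8·0.2·2.97·4.226 = 4.3515 (%²).
σ_p = √4.3515 = 2.086%.
At 95%, z = 1.645.
VaR = 1.645 × 2.086% = 3.431%; on $5,000,000 that is $171,550.

$172,000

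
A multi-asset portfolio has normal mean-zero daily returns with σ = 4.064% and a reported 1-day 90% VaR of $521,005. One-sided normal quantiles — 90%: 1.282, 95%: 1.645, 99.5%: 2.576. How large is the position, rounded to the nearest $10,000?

VaR as a fraction of value: z·σ = 1.282 × 4.064% = 5.21005%.
Position = $521,005 / 0.0521005 = $10,000,004.

$10,000,000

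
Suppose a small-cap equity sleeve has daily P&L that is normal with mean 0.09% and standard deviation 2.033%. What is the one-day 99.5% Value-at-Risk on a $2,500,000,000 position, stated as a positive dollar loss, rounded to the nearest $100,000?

$128,700,000

At 99.5% one-sided, z = 2.576.
VaR = −μ + z·σ = −(0.09%) + 2.576 × 2.033% = 5.147%.
On $2,500,000,000: 0.05147 × $2,500,000,000 = $128,675,000.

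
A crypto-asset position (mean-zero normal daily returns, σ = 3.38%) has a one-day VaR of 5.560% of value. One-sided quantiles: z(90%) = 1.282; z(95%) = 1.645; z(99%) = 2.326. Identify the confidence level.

Implied z = VaR/σ = 5.560 / 3.38 = 1.645.
This matches z(95%) = 1.645.

95%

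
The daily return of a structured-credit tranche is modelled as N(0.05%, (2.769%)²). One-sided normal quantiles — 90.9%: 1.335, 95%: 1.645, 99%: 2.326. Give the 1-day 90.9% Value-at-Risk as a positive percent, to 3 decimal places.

VaR = −μ + z·σ = −(0.05%) + 1.335 × 2.769% = 3.647%.

3.647%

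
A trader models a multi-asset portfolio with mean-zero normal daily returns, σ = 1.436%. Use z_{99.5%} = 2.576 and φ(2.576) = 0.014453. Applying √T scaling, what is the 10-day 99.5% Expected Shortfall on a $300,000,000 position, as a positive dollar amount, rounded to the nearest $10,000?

$39,380,000

σ_{10d} = 1.436% × √10 = 4.541%.
ES multiplier = φ(z)/(1−α) = 0.014453/0.005 = 2.891.
ES = 4.541% × 2.891 = 13.128%; on $300,000,000: $39,384,000.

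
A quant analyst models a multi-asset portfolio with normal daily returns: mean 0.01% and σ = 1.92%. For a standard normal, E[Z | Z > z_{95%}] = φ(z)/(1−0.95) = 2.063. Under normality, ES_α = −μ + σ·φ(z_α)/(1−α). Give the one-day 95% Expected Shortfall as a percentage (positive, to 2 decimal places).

3.95%

ES = −(0.01%) + 1.92% × 2.063 = 3.951%.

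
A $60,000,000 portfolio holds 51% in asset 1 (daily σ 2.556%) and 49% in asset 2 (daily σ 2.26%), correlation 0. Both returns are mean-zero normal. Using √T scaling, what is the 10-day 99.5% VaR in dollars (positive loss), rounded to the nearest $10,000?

$8,360,000

σ_p = √(0.51²·2.556² + 0.49²·2.26² + 2·0·0.51·0.49·2.556·2.26) = 1.710%.
σ_{10d} = 1.710% × √10 = 5.407%.
z(99.5%) = 2.576.
VaR = 2.576 × 5.407% = 13.928%; on $60,000,000 that is $8,356,800.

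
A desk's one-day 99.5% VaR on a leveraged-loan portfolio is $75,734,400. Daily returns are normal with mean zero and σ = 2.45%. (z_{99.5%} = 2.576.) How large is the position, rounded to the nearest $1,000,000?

VaR as a fraction of value: z·σ = 2.576 × 2.45% = 6.3112%.
Position = $75,734,400 / 0.063112 = $1,200,000,000.

$1,200,000,000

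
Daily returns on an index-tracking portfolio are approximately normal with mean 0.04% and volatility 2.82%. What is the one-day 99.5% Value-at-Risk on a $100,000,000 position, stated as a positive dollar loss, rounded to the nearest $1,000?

At 99.5% one-sided, z = 2.576.
VaR = −μ + z·σ = −(0.04%) + 2.576 × 2.82% = 7.224%.
On $100,000,000: 0.07224 × $100,000,000 = $7,224,000.

$7,224,000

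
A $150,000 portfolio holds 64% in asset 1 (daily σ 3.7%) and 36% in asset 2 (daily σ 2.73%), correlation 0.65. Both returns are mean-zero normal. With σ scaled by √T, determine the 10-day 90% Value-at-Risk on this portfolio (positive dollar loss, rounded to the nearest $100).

σ_p = √(0.64²·3.7² + 0.36²·2.73² + 2·0.65·0.64·0.36·3.7·2.73) = 3.098%.
σ_{10d} = 3.098% × √10 = 9.797%.
z(90%) = 1.282.
VaR = 1.282 × 9.797% = 12.560%; on $150,000 that is $18,840.

$18,800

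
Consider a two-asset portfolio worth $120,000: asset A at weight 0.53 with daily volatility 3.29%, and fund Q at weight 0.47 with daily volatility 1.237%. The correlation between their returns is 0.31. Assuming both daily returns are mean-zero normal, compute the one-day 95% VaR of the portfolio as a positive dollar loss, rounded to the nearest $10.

$3,950

σ_p² = 0.53²·3.29² + 0.47²·1.237² + 2·0.31·0.53·0.47·3.29·1.237 = 4.0070 (%²).
σ_p = √4.0070 = 2.002%.
At 95%, z = 1.645.
VaR = 1.645 × 2.002% = 3.293%; on $120,000 that is $3,952.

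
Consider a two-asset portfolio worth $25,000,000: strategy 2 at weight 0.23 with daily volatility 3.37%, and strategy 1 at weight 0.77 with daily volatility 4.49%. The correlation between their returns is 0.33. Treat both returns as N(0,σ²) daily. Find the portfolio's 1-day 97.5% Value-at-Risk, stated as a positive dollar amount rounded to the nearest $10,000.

σ_p² = 0.23²·3.37² + 0.77²·4.49² + 2·0.33·0.23·0.77·3.37·4.49 = 14.3223 (%²).
σ_p = √14.3223 = 3.784%.
At 97.5%, z = 1.960.
VaR = 1.960 × 3.784% = 7.417%; on $25,000,000 that is $1,854,250.

$1,850,000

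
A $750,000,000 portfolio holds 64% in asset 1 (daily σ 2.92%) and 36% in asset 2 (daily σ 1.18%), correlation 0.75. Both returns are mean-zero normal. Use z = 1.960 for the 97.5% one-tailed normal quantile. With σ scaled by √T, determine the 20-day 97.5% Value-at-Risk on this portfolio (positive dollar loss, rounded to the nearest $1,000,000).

$145,000,000

σ_p = √(0.64²·2.92² + 0.36²·1.18² + 2·0.75·0.64·0.36·2.92·1.18) = 2.205%.
σ_{20d} = 2.205% × √20 = 9.861%.
VaR = 1.960 × 9.861% = 19.328%; on $750,000,000 that is $144,960,000.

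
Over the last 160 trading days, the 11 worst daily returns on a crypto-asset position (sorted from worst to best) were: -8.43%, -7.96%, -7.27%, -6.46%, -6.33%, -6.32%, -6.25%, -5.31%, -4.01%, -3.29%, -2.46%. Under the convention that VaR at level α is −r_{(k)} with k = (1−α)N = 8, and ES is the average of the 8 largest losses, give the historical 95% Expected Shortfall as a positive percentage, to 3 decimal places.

6.791%

The 8 worst returns sum to -54.33%.
ES = −(-54.33%) / 8 = 6.79125% ≈ 6.791%.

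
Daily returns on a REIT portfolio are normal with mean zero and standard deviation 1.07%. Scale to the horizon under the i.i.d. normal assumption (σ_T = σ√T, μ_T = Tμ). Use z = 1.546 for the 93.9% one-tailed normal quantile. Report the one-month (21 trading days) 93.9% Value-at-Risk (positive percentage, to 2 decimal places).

7.58%

σ_{21d} = 1.07% × √21 = 4.903%.
VaR = 1.546 × 4.903% = 7.580%.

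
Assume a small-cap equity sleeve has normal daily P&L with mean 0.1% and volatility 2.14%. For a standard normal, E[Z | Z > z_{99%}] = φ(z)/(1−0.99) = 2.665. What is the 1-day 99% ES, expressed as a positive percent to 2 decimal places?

5.60%

ES = −(0.1%) + 2.14% × 2.665 = 5.603%.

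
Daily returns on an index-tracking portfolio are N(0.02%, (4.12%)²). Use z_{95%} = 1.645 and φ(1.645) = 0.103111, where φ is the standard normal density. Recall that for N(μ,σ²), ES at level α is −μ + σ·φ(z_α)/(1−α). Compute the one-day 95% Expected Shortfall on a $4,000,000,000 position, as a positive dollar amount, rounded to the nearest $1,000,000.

Tail multiplier: φ(z)/(1−α) = 0.103111 / 0.05 = 2.062.
ES = −(0.02%) + 4.12% × 2.062 = 8.475%.
On $4,000,000,000: 0.08475 × $4,000,000,000 = $339,000,000.

$339,000,000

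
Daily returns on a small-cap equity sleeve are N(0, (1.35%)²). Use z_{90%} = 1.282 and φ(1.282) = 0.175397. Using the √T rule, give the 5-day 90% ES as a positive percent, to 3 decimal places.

σ_{5d} = 1.35% × √5 = 3.019%.
ES multiplier = φ(z)/(1−α) = 0.175397/0.1 = 1.754.
ES = 3.019% × 1.754 = 5.295%.

5.295%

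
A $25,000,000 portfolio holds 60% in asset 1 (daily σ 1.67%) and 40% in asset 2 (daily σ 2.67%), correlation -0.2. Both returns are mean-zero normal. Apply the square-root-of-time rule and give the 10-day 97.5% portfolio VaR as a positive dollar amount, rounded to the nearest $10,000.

σ_p = √(0.6²·1.67² + 0.4²·2.67² + 2·-0.2·0.6·0.4·1.67·2.67) = 1.310%.
σ_{10d} = 1.310% × √10 = 4.143%.
z(97.5%) = 1.960.
VaR = 1.960 × 4.143% = 8.120%; on $25,000,000 that is $2,030,000.

$2,030,000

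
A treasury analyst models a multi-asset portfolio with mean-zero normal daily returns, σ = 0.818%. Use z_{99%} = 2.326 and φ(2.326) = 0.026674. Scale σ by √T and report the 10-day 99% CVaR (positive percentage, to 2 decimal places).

6.90%

σ_{10d} = 0.818% × √10 = 2.587%.
ES multiplier = φ(z)/(1−α) = 0.026674/0.01 = 2.667.
ES = 2.587% × 2.667 = 6.900%.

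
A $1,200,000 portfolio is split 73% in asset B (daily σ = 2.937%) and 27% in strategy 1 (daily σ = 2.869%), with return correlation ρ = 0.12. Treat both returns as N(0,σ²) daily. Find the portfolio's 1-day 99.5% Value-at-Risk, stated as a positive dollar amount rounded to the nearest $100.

σ_p² = 0.73²·2.937² + 0.27²·2.869² + 2·0.12·0.73·0.27·2.937·2.869 = 5.5954 (%²).
σ_p = √5.5954 = 2.365%.
At 99.5%, z = 2.576.
VaR = 2.576 × 2.365% = 6.092%; on $1,200,000 that is $73,104.

$73,100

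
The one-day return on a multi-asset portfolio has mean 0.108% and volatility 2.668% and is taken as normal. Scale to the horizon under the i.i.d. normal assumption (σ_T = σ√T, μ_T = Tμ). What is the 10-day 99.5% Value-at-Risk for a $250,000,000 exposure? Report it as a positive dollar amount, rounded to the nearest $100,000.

At 99.5%, z = 2.576.
σ_{10d} = 2.668% × √10 = 8.437%; μ_{10d} = 10 × 0.108% = 1.080%.
VaR = −(1.080%) + 2.576 × 8.437% = 20.654%.
On $250,000,000: 0.20654 × $250,000,000 = $51,635,000.

$51,600,000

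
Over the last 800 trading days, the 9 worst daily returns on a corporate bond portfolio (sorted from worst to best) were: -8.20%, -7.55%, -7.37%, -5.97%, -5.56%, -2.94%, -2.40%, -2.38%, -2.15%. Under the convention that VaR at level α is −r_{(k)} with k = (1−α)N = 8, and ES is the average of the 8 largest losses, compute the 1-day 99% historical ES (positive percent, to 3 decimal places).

5.296%

The 8 worst returns sum to -42.37%.
ES = −(-42.37%) / 8 = 5.29625% ≈ 5.296%.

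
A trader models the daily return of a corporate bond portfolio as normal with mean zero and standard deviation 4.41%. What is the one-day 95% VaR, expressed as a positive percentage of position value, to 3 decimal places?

At 95% one-sided, z = 1.645.
VaR = z·σ = 1.645 × 4.41% = 7.254%.

7.254%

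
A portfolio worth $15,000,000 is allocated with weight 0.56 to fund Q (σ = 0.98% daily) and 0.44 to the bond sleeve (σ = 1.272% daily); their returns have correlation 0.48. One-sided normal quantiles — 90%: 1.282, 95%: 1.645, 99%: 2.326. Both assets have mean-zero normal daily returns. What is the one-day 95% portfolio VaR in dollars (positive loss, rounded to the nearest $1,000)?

σ_p² = 0.56²·0.98² + 0.44²·1.272² + 2·0.48·0.56·0.44·0.98·1.272 = 0.9093 (%²).
σ_p = √0.9093 = 0.954%.
VaR = 1.645 × 0.954% = 1.569%; on $15,000,000 that is $235,350.

$235,000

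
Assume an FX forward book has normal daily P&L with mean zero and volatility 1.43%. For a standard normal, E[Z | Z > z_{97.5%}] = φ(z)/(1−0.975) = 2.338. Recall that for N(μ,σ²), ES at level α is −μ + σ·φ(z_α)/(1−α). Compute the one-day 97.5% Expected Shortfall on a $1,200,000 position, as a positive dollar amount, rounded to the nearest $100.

ES = 1.43% × 2.338 = 3.343%.
On $1,200,000: 0.03343 × $1,200,000 = $40,116.

$40,100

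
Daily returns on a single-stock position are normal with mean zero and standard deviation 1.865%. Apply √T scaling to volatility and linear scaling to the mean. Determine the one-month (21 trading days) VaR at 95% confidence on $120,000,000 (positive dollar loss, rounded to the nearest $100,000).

At 95%, z = 1.645.
σ_{21d} = 1.865% × √21 = 8.547%.
VaR = 1.645 × 8.547% = 14.060%.
On $120,000,000: 0.14060 × $120,000,000 = $16,872,000.

$16,900,000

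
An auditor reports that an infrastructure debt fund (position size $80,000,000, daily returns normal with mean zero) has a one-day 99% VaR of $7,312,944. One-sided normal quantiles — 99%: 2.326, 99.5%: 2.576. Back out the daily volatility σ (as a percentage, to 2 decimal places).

VaR as a fraction: $7,312,944 / $80,000,000 = 9.141%.
σ = VaR / z = 9.141% / 2.326 = 3.930%.

3.93%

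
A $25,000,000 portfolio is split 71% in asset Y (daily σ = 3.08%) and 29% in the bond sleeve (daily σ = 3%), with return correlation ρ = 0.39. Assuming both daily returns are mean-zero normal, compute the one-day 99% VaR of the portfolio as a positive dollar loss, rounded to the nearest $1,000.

$1,541,000

σ_p² = 0.71²·3.08² + 0.29²·3² + 2·0.39·0.71·0.29·3.08·3 = 7.0230 (%²).
σ_p = √7.0230 = 2.650%.
At 99%, z = 2.326.
VaR = 2.326 × 2.650% = 6.164%; on $25,000,000 that is $1,541,000.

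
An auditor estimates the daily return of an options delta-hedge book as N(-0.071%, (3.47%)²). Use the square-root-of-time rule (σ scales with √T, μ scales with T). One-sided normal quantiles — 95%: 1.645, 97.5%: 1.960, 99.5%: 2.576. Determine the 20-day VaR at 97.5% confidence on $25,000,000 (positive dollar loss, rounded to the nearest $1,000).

$7,959,000

σ_{20d} = 3.47% × √20 = 15.518%; μ_{20d} = 20 × -0.071% = -1.420%.
VaR = −(-1.420%) + 1.960 × 15.518% = 31.835%.
On $25,000,000: 0.31835 × $25,000,000 = $7,958,750.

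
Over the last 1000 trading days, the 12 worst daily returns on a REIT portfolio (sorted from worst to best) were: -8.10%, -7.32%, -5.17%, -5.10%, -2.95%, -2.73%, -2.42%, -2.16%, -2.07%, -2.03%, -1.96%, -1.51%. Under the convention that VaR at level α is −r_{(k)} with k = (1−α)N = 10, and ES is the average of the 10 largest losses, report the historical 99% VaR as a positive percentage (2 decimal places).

k = 10; the 10th lowest return is -2.03%, so VaR = 2.03%.

2.03%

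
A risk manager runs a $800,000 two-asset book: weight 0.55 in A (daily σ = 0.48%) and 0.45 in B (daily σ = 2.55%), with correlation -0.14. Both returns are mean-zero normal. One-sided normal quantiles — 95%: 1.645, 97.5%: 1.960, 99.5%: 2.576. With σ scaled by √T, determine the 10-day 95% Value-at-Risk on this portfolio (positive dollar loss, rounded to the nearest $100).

σ_p = √(0.55²·0.48² + 0.45²·2.55² + 2·-0.14·0.55·0.45·0.48·2.55) = 1.141%.
σ_{10d} = 1.141% × √10 = 3.608%.
VaR = 1.645 × 3.608% = 5.935%; on $800,000 that is $47,480.

$47,500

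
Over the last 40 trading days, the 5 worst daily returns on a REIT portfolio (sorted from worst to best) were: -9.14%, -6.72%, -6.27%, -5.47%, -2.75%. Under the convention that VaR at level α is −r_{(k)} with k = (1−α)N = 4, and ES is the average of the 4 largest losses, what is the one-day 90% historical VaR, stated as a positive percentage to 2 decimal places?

5.47%

k = 4; the 4th lowest return is -5.47%, so VaR = 5.47%.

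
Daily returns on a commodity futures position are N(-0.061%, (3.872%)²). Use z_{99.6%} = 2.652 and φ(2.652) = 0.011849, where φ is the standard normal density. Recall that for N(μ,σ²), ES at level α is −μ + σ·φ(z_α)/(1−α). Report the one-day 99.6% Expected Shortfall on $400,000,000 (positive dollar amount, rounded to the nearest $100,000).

Tail multiplier: φ(z)/(1−α) = 0.011849 / 0.004 = 2.962.
ES = −(-0.061%) + 3.872% × 2.962 = 11.530%.
On $400,000,000: 0.11530 × $400,000,000 = $46,120,000.

$46,100,000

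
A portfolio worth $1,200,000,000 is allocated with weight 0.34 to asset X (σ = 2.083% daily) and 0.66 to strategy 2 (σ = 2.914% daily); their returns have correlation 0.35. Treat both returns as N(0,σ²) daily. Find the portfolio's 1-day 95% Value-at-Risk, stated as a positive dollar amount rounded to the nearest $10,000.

σ_p² = 0.34²·2.083² + 0.66²·2.914² + 2·0.35·0.34·0.66·2.083·2.914 = 5.1539 (%²).
σ_p = √5.1539 = 2.270%.
At 95%, z = 1.645.
VaR = 1.645 × 2.270% = 3.734%; on $1,200,000,000 that is $44,808,000.

$44,810,000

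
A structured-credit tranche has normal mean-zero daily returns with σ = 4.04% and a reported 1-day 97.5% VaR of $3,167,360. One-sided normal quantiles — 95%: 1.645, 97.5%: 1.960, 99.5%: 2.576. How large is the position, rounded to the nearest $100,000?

VaR as a fraction of value: z·σ = 1.960 × 4.04% = 7.9184%.
Position = $3,167,360 / 0.079184 = $40,000,000.

$40,000,000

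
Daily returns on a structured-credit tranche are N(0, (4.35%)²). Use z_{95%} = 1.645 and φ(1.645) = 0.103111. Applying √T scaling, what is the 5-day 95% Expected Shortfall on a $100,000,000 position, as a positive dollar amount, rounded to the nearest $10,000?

σ_{5d} = 4.35% × √5 = 9.727%.
ES multiplier = φ(z)/(1−α) = 0.103111/0.05 = 2.062.
ES = 9.727% × 2.062 = 20.057%; on $100,000,000: $20,057,000.

$20,060,000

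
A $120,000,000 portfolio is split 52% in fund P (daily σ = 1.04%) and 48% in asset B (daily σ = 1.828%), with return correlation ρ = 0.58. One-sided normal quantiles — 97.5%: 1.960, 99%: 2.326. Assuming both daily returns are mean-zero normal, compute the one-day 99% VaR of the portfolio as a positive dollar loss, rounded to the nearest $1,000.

$3,545,000

σ_p² = 0.52²·1.04² + 0.48²·1.828² + 2·0.58·0.52·0.48·1.04·1.828 = 1.6128 (%²).
σ_p = √1.6128 = 1.270%.
VaR = 2.326 × 1.270% = 2.954%; on $120,000,000 that is $3,544,800.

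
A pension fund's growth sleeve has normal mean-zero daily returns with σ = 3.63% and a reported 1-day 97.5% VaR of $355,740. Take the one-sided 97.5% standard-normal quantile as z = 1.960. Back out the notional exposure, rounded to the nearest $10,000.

VaR as a fraction of value: z·σ = 1.960 × 3.63% = 7.1148%.
Position = $355,740 / 0.071148 = $5,000,000.

$5,000,000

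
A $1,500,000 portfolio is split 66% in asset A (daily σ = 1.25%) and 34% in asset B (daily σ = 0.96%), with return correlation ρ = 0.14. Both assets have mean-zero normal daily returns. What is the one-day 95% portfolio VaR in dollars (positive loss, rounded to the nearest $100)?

$22,900

σ_p² = 0.66²·1.25² + 0.34²·0.96² + 2·0.14·0.66·0.34·1.25·0.96 = 0.8626 (%²).
σ_p = √0.8626 = 0.929%.
At 95%, z = 1.645.
VaR = 1.645 × 0.929% = 1.528%; on $1,500,000 that is $22,920.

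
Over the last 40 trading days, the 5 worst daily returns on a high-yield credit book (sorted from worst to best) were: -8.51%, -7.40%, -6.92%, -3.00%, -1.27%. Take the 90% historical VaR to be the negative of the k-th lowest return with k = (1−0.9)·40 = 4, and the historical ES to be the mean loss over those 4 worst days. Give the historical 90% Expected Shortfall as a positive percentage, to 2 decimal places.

6.46%

The 4 worst returns sum to -25.83%.
ES = −(-25.83%) / 4 = 6.4575% ≈ 6.46%.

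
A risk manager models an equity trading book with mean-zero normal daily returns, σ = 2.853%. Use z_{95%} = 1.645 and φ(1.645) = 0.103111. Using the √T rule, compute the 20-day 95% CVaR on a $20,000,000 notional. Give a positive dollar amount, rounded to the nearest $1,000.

$5,262,000

σ_{20d} = 2.853% × √20 = 12.759%.
ES multiplier = φ(z)/(1−α) = 0.103111/0.05 = 2.062.
ES = 12.759% × 2.062 = 26.309%; on $20,000,000: $5,261,800.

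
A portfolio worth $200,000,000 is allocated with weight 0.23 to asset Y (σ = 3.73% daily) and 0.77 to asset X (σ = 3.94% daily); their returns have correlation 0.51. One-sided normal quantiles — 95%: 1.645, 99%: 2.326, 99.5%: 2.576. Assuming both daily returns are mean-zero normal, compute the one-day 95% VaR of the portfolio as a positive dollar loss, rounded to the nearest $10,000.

$11,680,000

σ_p² = 0.23²·3.73² + 0.77²·3.94² + 2·0.51·0.23·0.77·3.73·3.94 = 12.5947 (%²).
σ_p = √12.5947 = 3.549%.
VaR = 1.645 × 3.549% = 5.838%; on $200,000,000 that is $11,676,000.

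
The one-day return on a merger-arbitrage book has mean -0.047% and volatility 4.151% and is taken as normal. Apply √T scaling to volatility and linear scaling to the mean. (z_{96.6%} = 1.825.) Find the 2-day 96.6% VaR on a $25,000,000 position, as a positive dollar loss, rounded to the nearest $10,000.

$2,700,000

σ_{2d} = 4.151% × √2 = 5.870%; μ_{2d} = 2 × -0.047% = -0.094%.
VaR = −(-0.094%) + 1.825 × 5.870% = 10.807%.
On $25,000,000: 0.10807 × $25,000,000 = $2,701,750.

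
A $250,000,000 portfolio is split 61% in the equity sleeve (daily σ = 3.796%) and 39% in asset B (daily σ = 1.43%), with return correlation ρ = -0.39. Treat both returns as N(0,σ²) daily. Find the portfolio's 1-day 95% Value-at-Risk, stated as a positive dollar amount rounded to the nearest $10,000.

σ_p² = 0.61²·3.796² + 0.39²·1.43² + 2·-0.39·0.61·0.39·3.796·1.43 = 4.6656 (%²).
σ_p = √4.6656 = 2.160%.
At 95%, z = 1.645.
VaR = 1.645 × 2.160% = 3.553%; on $250,000,000 that is $8,882,500.

$8,880,000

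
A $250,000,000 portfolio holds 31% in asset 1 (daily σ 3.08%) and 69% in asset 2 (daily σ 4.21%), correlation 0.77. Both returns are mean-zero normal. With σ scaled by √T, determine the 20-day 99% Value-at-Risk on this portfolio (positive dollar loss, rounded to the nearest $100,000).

$96,000,000

σ_p = √(0.31²·3.08² + 0.69²·4.21² + 2·0.77·0.31·0.69·3.08·4.21) = 3.691%.
σ_{20d} = 3.691% × √20 = 16.507%.
z(99%) = 2.326.
VaR = 2.326 × 16.507% = 38.395%; on $250,000,000 that is $95,987,500.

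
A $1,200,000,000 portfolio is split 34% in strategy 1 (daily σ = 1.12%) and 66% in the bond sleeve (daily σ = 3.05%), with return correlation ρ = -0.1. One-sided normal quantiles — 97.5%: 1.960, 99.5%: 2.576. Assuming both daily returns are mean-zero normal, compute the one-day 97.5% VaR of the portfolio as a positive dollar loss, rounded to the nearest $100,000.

σ_p² = 0.34²·1.12² + 0.66²·3.05² + 2·-0.1·0.34·0.66·1.12·3.05 = 4.0439 (%²).
σ_p = √4.0439 = 2.011%.
VaR = 1.960 × 2.011% = 3.942%; on $1,200,000,000 that is $47,304,000.

$47,300,000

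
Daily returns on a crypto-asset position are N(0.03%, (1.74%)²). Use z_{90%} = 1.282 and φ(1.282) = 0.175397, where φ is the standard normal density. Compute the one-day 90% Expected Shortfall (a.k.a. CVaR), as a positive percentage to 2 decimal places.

Tail multiplier: φ(z)/(1−α) = 0.175397 / 0.1 = 1.754.
ES = −(0.03%) + 1.74% × 1.754 = 3.022%.

3.02%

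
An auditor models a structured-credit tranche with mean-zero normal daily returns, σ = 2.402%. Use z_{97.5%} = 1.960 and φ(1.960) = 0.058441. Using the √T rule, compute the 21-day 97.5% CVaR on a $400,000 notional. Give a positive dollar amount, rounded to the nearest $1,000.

σ_{21d} = 2.402% × √21 = 11.007%.
ES multiplier = φ(z)/(1−α) = 0.058441/0.025 = 2.338.
ES = 11.007% × 2.338 = 25.734%; on $400,000: $102,936.

$103,000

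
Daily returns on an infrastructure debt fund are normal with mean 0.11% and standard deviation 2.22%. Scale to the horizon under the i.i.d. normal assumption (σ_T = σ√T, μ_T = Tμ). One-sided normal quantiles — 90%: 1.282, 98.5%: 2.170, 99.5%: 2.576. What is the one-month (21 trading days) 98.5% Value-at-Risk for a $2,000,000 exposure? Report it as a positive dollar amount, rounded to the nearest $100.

$395,300

σ_{21d} = 2.22% × √21 = 10.173%; μ_{21d} = 21 × 0.11% = 2.310%.
VaR = −(2.310%) + 2.170 × 10.173% = 19.765%.
On $2,000,000: 0.19765 × $2,000,000 = $395,300.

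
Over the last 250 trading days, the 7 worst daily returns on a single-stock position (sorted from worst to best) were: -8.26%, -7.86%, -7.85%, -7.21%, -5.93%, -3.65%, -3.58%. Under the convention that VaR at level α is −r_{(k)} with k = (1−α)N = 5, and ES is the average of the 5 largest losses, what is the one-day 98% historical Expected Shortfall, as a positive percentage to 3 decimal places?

7.422%

The 5 worst returns sum to -37.11%.
ES = −(-37.11%) / 5 = 7.422%.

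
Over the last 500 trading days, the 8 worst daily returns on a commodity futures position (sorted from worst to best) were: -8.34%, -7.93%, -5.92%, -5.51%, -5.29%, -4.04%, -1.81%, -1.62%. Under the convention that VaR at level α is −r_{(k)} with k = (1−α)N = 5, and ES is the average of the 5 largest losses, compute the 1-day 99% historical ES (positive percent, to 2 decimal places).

6.60%

The 5 worst returns sum to -32.99%.
ES = −(-32.99%) / 5 = 6.598% ≈ 6.60%.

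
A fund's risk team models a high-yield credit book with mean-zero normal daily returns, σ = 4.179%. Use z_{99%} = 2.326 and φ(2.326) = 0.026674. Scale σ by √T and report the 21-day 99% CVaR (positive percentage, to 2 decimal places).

51.08%

σ_{21d} = 4.179% × √21 = 19.151%.
ES multiplier = φ(z)/(1−α) = 0.026674/0.01 = 2.667.
ES = 19.151% × 2.667 = 51.076%.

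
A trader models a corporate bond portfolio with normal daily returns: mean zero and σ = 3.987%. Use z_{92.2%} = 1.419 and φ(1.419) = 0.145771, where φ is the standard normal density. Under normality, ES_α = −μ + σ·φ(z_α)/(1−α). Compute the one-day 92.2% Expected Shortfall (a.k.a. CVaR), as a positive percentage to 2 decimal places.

7.45%

Tail multiplier: φ(z)/(1−α) = 0.145771 / 0.078 = 1.869.
ES = 3.987% × 1.869 = 7.452%.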